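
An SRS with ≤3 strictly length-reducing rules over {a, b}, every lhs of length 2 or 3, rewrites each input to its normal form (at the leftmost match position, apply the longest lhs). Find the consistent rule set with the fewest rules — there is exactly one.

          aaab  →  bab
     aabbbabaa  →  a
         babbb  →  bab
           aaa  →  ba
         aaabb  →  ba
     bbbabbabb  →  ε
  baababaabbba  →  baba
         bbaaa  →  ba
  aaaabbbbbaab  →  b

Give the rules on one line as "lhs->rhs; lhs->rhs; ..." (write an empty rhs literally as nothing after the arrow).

aa->b; bb->

  | aaab => bab
  | aabbbabaa => bbbbabaa => bbabaa => abaa => abb => a
  | babbb => bab
  | aaa => ba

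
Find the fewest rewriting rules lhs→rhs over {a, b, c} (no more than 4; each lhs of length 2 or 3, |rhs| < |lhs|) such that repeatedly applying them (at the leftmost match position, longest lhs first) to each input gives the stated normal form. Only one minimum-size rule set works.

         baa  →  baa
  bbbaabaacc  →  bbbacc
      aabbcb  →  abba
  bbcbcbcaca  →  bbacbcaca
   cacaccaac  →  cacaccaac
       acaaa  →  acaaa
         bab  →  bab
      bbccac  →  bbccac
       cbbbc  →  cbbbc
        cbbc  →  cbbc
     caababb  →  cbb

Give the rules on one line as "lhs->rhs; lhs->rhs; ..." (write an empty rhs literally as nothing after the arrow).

aab->ab; aba->; bcb->ba

  | baa
  | bbbaabaacc => bbbabaacc => bbbacc
  | aabbcb => abbcb => abba
  | bbcbcbcaca => bbacbcaca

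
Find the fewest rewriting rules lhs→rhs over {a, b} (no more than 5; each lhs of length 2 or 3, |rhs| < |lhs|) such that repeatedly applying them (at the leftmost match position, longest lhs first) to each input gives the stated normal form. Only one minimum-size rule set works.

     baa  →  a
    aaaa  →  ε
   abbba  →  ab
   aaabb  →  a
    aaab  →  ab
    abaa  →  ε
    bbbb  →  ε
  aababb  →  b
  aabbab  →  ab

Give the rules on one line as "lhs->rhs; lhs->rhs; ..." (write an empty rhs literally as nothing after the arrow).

aa->; ba->b; baa->a; bb->

  | baa => a
  | aaaa => aa => ε
  | abbba => aba => ab
  | aaabb => abb => a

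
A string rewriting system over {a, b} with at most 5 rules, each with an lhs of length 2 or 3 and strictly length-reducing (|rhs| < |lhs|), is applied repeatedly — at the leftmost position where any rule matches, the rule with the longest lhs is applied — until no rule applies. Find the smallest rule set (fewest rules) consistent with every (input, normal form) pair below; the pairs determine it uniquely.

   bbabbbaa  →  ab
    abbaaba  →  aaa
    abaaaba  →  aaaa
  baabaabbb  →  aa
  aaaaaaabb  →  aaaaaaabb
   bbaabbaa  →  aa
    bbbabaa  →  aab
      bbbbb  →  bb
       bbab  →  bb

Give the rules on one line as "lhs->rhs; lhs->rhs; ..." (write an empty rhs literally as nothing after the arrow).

ba->a; baa->ab; bba->b; bbb->

  | bbabbbaa => bbbbaa => baa => ab
  | abbaaba => ababa => aaba => aaa
  | abaaaba => aababa => aaaba => aaaa
  | baabaabbb => abbaabbb => ababbb => aabbb => aa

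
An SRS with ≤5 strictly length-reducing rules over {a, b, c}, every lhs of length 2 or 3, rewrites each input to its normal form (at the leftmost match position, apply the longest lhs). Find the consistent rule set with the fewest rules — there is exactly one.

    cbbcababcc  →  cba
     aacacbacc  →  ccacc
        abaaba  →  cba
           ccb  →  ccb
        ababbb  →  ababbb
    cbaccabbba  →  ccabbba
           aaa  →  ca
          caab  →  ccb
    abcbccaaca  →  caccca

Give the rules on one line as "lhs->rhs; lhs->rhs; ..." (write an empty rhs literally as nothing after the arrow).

  | cbbcababcc => cbabbabcc => cbabbaac => cbabbcc => cbabac => cba
  | aacacbacc => ccacbacc => ccacc
  | abaaba => abcba => aaba => cba
  | ccb

aa->c; bac->; bc->a; bca->ab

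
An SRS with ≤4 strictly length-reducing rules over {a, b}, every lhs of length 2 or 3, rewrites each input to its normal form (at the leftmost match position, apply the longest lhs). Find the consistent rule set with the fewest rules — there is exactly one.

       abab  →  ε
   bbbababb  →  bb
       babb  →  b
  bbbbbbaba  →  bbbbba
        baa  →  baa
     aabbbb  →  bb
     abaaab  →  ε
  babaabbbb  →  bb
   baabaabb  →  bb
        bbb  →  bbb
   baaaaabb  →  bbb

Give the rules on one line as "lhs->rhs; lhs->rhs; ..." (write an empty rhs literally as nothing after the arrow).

  | abab => ab => ε
  | bbbababb => bbabb => bb
  | babb => b
  | bbbbbbaba => bbbbba

aaa->ba; ab->; bab->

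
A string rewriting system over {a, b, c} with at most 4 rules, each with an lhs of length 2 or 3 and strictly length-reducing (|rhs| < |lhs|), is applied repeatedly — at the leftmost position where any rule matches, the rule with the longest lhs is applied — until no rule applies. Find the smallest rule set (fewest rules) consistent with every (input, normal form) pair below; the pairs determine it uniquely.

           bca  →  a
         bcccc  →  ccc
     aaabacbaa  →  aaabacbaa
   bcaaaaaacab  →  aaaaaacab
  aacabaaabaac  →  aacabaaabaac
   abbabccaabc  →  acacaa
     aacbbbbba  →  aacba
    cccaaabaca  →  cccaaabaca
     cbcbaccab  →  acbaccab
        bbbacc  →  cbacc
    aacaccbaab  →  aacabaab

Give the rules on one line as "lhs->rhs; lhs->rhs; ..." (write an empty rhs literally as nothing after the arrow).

bb->c; bc->; cbc->ac; ccb->b

  | bca => a
  | bcccc => ccc
  | aaabacbaa
  | bcaaaaaacab => aaaaaacab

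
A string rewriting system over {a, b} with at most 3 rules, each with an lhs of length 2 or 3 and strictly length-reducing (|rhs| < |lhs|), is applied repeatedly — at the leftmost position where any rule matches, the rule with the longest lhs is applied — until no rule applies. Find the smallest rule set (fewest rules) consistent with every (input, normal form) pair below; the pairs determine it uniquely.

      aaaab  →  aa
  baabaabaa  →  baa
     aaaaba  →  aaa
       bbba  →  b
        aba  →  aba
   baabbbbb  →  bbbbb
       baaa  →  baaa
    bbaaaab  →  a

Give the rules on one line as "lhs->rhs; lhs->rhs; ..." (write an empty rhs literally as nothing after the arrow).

  | aaaab => aa
  | baabaabaa => baabaa => baa
  | aaaaba => aaa
  | bbba => b

aab->; bba->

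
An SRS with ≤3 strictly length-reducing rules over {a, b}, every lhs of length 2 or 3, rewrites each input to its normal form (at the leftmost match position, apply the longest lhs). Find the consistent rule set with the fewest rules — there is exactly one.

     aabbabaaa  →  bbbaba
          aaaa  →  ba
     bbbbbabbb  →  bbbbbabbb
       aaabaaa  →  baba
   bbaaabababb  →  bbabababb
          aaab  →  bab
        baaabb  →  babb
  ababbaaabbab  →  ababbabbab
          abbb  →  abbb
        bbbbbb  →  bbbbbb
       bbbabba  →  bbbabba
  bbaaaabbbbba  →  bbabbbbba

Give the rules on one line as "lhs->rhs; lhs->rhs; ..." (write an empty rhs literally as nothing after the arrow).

  | aabbabaaa => bbbabaaa => bbbabaa => bbbaba
  | aaaa => baa => ba
  | bbbbbabbb
  | aaabaaa => babaaa => babaa => baba

aa->b; baa->ba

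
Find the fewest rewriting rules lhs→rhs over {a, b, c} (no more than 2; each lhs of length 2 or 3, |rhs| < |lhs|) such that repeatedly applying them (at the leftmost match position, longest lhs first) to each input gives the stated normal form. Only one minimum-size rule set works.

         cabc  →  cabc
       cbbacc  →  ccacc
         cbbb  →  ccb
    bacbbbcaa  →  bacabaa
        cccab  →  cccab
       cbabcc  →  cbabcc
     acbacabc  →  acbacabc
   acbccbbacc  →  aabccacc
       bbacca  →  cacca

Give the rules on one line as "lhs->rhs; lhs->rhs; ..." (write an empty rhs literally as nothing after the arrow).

  | cabc
  | cbbacc => ccacc
  | cbbb => ccb
  | bacbbbcaa => baccbcaa => bacabaa

bb->c; cbc->ab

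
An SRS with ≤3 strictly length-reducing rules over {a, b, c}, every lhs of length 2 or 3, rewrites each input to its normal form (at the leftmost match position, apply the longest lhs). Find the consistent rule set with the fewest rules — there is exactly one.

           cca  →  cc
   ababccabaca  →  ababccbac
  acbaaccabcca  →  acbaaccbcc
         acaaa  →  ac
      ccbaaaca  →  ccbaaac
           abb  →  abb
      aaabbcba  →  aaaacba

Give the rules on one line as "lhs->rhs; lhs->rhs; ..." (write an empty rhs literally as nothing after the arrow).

bbc->ac; ca->c

  | cca => cc
  | ababccabaca => ababccbaca => ababccbac
  | acbaaccabcca => acbaaccbcca => acbaaccbcc
  | acaaa => acaa => aca => ac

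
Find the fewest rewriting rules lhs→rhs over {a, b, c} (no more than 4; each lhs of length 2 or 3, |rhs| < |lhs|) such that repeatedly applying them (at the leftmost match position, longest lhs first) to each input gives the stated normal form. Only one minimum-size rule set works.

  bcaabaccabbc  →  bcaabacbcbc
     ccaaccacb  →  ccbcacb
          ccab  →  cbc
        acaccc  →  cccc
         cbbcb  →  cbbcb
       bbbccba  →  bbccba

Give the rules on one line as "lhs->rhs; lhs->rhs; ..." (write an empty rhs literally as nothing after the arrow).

aac->b; aca->c; bbb->bb; cab->bc

  | bcaabaccabbc => bcaabacbcbc
  | ccaaccacb => ccbcacb
  | ccab => cbc
  | acaccc => cccc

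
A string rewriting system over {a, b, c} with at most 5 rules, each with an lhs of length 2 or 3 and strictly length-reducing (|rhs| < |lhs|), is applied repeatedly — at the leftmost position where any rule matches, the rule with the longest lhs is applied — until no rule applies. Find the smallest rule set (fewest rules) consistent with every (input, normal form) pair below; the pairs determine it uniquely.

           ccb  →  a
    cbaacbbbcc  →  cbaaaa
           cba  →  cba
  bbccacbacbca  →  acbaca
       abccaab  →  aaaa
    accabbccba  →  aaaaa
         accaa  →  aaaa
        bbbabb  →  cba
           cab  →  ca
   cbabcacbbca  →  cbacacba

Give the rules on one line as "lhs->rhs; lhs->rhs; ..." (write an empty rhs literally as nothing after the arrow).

ab->a; bbb->cb; bc->; cc->a

  | ccb => ab => a
  | cbaacbbbcc => cbaaccbcc => cbaaabcc => cbaaacc => cbaaaa
  | cba
  | bbccacbacbca => bcacbacbca => acbacbca => acbaca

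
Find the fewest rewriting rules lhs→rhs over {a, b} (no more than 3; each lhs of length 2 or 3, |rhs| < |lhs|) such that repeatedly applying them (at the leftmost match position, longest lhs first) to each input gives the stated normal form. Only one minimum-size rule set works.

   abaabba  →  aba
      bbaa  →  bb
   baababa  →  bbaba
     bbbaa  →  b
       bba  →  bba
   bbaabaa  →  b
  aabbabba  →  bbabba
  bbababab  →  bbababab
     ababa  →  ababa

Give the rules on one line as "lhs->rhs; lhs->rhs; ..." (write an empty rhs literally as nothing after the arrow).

aa->; bbb->b

  | abaabba => abbba => aba
  | bbaa => bb
  | baababa => bbaba
  | bbbaa => baa => b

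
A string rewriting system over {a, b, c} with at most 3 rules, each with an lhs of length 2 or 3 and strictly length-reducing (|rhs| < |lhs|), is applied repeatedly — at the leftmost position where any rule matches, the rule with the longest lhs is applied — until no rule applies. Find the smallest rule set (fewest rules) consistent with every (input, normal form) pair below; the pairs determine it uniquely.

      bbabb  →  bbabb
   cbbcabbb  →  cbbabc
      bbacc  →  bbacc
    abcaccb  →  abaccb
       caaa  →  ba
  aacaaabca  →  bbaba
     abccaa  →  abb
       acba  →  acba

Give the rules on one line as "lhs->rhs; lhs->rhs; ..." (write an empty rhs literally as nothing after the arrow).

aa->b; bbb->bc; ca->a

  | bbabb
  | cbbcabbb => cbbabbb => cbbabc
  | bbacc
  | abcaccb => abaccb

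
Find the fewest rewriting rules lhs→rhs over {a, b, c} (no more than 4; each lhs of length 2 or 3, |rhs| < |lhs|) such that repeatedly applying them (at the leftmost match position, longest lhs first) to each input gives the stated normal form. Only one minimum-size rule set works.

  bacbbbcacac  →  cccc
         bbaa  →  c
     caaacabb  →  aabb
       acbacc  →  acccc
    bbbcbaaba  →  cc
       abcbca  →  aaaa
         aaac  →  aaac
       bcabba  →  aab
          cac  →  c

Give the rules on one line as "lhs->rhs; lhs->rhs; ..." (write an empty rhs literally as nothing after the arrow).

  | bacbbbcacac => ccbbbcacac => ccbbaacac => ccbacac => ccccac => cccc
  | bbaa => ba => c
  | caaacabb => aacabb => aabb
  | acbacc => acccc

ba->c; bba->b; bc->a; ca->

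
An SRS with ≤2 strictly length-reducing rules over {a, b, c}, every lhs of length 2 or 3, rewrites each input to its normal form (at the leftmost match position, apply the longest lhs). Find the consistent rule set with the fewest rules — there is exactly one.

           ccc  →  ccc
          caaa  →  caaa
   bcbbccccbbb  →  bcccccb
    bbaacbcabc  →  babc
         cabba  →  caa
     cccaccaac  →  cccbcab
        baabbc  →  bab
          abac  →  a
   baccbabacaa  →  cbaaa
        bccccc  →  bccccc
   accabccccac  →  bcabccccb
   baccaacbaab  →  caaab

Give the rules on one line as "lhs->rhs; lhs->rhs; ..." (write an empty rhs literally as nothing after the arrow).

ac->b; bb->

  | ccc
  | caaa
  | bcbbccccbbb => bcccccbbb => bcccccb
  | bbaacbcabc => aacbcabc => abbcabc => acabc => babc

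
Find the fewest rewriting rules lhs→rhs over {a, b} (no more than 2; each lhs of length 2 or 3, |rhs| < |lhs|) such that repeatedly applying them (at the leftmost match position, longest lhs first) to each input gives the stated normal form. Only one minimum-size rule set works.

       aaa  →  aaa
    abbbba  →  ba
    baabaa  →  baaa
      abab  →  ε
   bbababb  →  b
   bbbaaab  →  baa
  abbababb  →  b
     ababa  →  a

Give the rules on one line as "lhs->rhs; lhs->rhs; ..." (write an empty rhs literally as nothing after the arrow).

ab->; bb->b

  | aaa
  | abbbba => bbba => bba => ba
  | baabaa => baaa
  | abab => ab => ε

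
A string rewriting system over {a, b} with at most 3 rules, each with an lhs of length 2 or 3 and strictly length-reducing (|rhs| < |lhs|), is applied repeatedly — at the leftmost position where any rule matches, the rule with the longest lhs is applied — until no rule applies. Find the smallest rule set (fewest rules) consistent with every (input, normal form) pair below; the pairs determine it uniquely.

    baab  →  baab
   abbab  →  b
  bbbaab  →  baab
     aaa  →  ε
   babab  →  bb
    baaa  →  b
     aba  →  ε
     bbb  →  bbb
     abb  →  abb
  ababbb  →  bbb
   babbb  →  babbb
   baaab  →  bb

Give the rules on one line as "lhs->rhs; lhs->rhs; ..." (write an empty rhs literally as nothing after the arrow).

aaa->; aba->; bba->ba

  | baab
  | abbab => abab => b
  | bbbaab => bbaab => baab
  | aaa => ε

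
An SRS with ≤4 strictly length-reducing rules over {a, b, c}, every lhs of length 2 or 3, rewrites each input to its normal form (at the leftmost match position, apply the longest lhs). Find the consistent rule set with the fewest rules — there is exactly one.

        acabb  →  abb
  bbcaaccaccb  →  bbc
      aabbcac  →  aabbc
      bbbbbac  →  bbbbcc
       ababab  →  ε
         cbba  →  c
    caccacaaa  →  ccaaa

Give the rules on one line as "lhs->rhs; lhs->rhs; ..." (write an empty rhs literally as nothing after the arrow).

ac->; ba->c; cb->

  | acabb => abb
  | bbcaaccaccb => bbcacaccb => bbcaccb => bbccb => bbc
  | aabbcac => aabbc
  | bbbbbac => bbbbcc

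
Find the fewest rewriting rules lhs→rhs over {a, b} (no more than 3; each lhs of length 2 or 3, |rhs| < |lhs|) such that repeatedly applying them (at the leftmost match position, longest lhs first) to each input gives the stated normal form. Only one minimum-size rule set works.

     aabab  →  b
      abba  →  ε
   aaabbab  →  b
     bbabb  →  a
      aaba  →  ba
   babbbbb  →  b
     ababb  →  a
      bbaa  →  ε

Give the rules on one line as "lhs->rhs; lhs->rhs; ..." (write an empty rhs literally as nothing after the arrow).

  | aabab => bab => b
  | abba => aa => ε
  | aaabbab => abbab => aab => b
  | bbabb => abb => a

aa->; bab->b; bb->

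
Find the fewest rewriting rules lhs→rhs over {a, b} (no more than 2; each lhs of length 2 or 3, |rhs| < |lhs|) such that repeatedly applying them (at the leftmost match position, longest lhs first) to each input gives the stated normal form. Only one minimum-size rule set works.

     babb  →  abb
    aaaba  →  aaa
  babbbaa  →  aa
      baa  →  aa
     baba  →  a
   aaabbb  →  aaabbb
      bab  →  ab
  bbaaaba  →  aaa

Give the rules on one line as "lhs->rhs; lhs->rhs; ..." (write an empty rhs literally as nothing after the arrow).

aba->a; ba->a

  | babb => abb
  | aaaba => aaa
  | babbbaa => abbbaa => abbaa => abaa => aa
  | baa => aa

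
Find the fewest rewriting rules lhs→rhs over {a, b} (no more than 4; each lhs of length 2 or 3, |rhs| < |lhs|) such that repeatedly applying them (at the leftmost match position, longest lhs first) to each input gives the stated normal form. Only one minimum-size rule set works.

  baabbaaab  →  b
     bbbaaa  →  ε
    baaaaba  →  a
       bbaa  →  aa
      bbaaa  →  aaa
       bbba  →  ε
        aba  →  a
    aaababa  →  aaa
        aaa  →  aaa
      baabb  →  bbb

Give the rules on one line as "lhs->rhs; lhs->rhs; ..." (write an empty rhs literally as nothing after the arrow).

ba->; baa->b; bba->a

  | baabbaaab => bbbaaab => baaab => bab => b
  | bbbaaa => baaa => ba => ε
  | baaaaba => baaba => bba => a
  | bbaa => aa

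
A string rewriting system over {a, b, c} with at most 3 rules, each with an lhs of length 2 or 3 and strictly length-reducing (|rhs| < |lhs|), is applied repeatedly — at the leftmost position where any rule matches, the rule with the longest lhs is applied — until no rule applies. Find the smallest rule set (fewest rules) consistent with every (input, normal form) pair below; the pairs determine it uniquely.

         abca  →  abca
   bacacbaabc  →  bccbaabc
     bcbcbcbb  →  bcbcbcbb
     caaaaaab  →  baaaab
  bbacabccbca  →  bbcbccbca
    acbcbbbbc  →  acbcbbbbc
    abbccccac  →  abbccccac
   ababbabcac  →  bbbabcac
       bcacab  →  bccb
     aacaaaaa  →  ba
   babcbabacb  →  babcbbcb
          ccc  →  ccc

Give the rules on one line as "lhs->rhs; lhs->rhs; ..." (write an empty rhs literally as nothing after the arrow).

aba->b; aca->c; caa->b

  | abca
  | bacacbaabc => bccbaabc
  | bcbcbcbb
  | caaaaaab => baaaab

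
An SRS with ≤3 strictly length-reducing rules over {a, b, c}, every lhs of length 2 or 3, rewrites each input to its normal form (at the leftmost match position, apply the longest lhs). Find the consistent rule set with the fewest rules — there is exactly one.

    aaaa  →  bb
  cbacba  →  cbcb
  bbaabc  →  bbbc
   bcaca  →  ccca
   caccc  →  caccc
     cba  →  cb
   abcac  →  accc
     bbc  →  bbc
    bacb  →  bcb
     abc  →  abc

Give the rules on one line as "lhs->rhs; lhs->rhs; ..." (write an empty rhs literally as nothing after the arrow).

aaa->bb; ba->b; bca->cc

  | aaaa => bba => bb
  | cbacba => cbcba => cbcb
  | bbaabc => bbabc => bbbc
  | bcaca => ccca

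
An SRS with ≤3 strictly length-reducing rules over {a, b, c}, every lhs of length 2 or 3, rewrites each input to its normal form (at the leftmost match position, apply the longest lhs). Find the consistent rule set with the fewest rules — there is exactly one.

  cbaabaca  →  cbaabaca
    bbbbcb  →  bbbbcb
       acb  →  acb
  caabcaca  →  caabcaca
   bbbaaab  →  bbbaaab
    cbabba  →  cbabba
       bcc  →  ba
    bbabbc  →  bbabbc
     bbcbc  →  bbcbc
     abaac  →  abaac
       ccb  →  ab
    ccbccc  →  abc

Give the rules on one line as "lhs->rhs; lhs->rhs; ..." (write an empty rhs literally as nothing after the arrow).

cc->a; ccc->c

  | cbaabaca
  | bbbbcb
  | acb
  | caabcaca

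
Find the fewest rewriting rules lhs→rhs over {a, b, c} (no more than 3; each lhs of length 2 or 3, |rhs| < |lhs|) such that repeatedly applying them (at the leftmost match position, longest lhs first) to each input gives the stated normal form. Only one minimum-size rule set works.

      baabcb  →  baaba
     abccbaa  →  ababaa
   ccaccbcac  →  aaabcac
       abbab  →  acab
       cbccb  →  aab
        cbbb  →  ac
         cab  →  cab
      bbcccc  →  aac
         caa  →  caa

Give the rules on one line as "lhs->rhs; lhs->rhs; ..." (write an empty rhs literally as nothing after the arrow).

bb->c; cb->a; cc->a

  | baabcb => baaba
  | abccbaa => ababaa
  | ccaccbcac => aaccbcac => aaabcac
  | abbab => acab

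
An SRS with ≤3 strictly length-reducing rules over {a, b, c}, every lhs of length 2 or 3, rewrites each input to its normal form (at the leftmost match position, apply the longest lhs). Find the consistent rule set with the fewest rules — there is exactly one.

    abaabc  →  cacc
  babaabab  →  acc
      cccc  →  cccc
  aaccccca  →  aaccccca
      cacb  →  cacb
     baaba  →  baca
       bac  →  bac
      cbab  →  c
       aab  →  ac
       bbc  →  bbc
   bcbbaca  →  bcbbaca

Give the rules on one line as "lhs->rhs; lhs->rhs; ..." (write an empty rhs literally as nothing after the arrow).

  | abaabc => caabc => cacc
  | babaabab => aabab => acab => acc
  | cccc
  | aaccccca

ab->c; bab->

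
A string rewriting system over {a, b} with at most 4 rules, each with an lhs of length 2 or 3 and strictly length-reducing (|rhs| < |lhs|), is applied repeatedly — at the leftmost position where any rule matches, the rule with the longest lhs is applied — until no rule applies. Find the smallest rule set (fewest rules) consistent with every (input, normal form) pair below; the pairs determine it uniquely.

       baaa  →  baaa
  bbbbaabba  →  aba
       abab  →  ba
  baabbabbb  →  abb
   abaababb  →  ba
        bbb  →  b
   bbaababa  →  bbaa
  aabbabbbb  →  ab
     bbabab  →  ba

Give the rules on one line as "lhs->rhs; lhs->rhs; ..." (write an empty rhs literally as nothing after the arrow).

  | baaa
  | bbbbaabba => bbaabba => bbbaba => baba => aba
  | abab => aab => ba
  | baabbabbb => bbababbb => bababbb => ababbb => aabbb => babb => abb

aab->ba; bab->ab; bbb->b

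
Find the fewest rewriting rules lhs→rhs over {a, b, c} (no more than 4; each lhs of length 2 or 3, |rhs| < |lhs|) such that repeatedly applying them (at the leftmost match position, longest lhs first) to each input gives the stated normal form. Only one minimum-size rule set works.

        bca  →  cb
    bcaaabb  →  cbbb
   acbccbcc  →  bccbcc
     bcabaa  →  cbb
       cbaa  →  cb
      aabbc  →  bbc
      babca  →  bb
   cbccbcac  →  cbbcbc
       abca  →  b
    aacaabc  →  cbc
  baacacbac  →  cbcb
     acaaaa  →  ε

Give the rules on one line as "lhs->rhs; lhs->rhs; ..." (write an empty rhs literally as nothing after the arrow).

aa->; ac->; bca->cb; ccc->bc

  | bca => cb
  | bcaaabb => cbaabb => cbbb
  | acbccbcc => bccbcc
  | bcabaa => cbbaa => cbb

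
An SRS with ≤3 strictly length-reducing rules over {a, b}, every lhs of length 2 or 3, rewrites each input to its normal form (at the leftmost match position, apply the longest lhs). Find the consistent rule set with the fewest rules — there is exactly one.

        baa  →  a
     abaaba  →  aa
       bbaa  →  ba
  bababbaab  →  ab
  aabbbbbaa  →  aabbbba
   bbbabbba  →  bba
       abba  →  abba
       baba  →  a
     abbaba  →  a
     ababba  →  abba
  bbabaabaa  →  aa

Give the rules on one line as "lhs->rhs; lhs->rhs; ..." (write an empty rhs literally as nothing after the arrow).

  | baa => a
  | abaaba => aaba => aa
  | bbaa => ba
  | bababbaab => baabbaab => abbaab => abab => ab

aba->a; baa->a; bab->ba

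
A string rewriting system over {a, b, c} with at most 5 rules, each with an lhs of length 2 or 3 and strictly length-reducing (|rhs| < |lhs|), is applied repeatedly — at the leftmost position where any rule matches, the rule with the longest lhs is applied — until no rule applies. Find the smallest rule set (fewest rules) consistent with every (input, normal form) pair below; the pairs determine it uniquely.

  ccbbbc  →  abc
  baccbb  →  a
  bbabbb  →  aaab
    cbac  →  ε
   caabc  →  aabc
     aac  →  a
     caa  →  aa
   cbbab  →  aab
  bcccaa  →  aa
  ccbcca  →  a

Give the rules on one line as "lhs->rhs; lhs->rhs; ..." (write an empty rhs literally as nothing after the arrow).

  | ccbbbc => ccabc => cabc => abc
  | baccbb => accbb => cbb => ca => a
  | bbabbb => aabbb => aaab
  | cbac => cac => ac => ε

ac->; ba->a; bb->a; ca->a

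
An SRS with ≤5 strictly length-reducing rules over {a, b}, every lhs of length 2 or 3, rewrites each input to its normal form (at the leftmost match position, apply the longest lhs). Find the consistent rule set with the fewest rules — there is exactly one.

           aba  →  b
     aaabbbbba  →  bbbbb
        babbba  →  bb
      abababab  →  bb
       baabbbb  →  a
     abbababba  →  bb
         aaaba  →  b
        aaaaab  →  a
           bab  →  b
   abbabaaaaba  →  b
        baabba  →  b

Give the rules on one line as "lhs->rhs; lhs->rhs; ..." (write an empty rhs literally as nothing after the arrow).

  | aba => aa => b
  | aaabbbbba => bbbbbba => bbbbb
  | babbba => bbba => bb
  | abababab => aababab => bbabab => bbab => bb

aa->b; aaa->b; ab->a; ba->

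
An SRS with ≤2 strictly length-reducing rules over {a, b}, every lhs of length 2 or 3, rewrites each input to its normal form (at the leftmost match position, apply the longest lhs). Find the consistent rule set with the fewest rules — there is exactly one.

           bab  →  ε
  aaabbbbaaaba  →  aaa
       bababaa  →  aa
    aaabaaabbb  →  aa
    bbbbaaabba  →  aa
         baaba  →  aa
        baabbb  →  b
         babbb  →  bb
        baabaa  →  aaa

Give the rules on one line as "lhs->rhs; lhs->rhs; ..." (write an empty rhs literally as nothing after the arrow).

  | bab => ab => ε
  | aaabbbbaaaba => aabbbaaaba => abbaaaba => baaaba => aaaba => aaa
  | bababaa => ababaa => abaa => aa
  | aaabaaabbb => aaaaabbb => aaaabb => aaab => aa

ab->; ba->a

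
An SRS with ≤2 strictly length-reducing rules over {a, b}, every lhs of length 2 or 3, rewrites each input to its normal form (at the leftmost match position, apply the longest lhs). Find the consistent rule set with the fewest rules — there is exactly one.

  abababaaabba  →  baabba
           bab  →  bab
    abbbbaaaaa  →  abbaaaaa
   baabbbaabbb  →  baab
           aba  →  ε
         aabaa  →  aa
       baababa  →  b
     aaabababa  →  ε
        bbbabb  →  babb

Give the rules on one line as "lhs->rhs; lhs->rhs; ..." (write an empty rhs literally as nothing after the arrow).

aba->; bbb->b

  | abababaaabba => babaaabba => baabba
  | bab
  | abbbbaaaaa => abbaaaaa
  | baabbbaabbb => baabaabbb => baabbb => baab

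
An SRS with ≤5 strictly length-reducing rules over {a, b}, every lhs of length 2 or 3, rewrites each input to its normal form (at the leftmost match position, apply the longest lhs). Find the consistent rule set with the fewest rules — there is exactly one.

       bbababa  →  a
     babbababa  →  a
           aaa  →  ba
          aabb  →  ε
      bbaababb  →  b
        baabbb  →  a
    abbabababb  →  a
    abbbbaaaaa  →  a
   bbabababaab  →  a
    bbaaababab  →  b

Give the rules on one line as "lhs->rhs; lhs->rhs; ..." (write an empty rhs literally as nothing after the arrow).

aa->b; ab->; bb->a; bba->a

  | bbababa => ababa => aba => a
  | babbababa => bbababa => ababa => aba => a
  | aaa => ba
  | aabb => bbb => ab => ε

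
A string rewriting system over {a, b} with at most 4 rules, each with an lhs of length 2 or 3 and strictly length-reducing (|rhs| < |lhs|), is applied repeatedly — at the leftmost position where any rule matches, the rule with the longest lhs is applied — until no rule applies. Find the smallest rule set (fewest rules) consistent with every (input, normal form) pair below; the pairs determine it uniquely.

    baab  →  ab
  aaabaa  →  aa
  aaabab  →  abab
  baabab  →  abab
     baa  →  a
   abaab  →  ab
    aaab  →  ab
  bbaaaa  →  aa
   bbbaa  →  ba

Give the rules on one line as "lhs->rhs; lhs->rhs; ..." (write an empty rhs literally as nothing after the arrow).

  | baab => ab
  | aaabaa => aabaa => abaa => aa
  | aaabab => aabab => abab
  | baabab => abab

aab->ab; baa->a; bbb->bb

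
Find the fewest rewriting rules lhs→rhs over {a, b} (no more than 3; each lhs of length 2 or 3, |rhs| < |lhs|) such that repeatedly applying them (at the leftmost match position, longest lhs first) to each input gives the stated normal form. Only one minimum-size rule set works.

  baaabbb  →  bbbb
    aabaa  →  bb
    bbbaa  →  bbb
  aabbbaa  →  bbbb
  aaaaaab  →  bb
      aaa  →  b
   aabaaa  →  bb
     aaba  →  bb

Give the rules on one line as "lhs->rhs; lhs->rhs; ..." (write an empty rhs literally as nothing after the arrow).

aa->b; ba->b

  | baaabbb => baabbb => babbb => bbbb
  | aabaa => bbaa => bba => bb
  | bbbaa => bbba => bbb
  | aabbbaa => bbbbaa => bbbba => bbbb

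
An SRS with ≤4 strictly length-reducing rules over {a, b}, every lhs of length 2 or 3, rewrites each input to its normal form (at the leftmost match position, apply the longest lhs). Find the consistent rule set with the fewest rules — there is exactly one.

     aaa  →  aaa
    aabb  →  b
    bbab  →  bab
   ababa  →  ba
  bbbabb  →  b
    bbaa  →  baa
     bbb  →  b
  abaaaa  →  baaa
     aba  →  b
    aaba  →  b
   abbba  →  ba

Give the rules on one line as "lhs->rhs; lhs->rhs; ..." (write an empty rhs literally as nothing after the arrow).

aba->bb; abb->bb; bb->b

  | aaa
  | aabb => abb => bb => b
  | bbab => bab
  | ababa => bbba => bba => ba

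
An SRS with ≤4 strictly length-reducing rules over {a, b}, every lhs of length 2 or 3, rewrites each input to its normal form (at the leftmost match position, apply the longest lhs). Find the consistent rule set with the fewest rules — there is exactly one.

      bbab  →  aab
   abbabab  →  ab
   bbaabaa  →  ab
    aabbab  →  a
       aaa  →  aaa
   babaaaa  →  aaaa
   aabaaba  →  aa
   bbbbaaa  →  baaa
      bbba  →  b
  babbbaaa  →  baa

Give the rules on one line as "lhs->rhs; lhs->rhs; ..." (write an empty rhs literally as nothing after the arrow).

aba->b; abb->b; bb->a

  | bbab => aab
  | abbabab => babab => bbb => ab
  | bbaabaa => aaabaa => aaba => ab
  | aabbab => abab => bb => a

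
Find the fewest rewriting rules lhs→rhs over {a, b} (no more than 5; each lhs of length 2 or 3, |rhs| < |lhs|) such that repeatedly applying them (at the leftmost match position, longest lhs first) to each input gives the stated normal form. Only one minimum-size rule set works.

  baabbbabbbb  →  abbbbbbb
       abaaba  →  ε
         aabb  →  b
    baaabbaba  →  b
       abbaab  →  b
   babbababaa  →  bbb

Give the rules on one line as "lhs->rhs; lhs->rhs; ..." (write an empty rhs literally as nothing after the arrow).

  | baabbbabbbb => abbbabbbb => abbbbbbb
  | abaaba => aba => ε
  | aabb => b
  | baaabbaba => aabbaba => baba => bba => b

aab->; aba->; ba->; bab->bb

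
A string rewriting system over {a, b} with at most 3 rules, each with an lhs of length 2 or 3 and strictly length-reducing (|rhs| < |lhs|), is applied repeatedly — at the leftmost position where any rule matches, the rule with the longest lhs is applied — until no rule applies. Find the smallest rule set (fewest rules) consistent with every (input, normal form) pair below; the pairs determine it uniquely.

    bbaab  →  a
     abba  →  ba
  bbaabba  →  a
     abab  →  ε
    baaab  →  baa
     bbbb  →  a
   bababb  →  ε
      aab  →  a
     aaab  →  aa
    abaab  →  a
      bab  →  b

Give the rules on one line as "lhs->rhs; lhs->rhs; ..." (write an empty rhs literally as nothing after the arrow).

  | bbaab => aab => a
  | abba => ba
  | bbaabba => aabba => aba => a
  | abab => ab => ε

ab->; bb->; bbb->aa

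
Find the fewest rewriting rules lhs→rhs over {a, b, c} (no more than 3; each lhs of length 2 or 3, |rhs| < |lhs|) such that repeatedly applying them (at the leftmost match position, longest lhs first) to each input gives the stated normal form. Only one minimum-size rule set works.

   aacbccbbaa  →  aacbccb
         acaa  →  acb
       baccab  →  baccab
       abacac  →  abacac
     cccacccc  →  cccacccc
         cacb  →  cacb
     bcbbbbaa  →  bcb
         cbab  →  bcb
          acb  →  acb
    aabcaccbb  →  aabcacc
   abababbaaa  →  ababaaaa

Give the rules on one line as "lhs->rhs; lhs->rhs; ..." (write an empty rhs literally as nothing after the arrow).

  | aacbccbbaa => aacbccaa => aacbccb
  | acaa => acb
  | baccab
  | abacac

bb->; caa->cb; cba->bc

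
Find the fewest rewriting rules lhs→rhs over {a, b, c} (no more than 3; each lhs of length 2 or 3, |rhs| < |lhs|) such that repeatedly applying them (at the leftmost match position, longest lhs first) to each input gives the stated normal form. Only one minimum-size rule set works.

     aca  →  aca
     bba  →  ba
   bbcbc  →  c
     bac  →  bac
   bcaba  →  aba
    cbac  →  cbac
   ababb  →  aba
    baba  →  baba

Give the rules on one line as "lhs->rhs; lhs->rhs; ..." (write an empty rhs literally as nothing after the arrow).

bb->; bba->ba; bc->

  | aca
  | bba => ba
  | bbcbc => cbc => c
  | bac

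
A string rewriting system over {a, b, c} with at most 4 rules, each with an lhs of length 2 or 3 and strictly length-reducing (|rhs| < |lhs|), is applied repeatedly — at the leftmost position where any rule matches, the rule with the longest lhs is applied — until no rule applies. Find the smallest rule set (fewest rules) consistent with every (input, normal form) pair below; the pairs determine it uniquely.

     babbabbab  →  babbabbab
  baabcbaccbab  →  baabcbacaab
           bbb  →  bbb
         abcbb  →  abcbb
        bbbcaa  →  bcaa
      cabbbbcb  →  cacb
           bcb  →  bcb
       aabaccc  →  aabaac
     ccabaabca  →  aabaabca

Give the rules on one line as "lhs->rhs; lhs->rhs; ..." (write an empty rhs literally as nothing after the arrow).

bbc->c; cc->a; ccb->ca

  | babbabbab
  | baabcbaccbab => baabcbacaab
  | bbb
  | abcbb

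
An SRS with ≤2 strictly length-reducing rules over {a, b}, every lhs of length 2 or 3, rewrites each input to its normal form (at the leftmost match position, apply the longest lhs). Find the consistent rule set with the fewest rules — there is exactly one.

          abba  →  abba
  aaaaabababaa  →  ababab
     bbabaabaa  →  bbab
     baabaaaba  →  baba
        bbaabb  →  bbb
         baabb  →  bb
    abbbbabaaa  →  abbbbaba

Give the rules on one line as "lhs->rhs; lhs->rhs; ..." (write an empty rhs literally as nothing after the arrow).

  | abba
  | aaaaabababaa => aaabababaa => abababaa => ababab
  | bbabaabaa => bbabaa => bbab
  | baabaaaba => baaaba => baba

aa->; aab->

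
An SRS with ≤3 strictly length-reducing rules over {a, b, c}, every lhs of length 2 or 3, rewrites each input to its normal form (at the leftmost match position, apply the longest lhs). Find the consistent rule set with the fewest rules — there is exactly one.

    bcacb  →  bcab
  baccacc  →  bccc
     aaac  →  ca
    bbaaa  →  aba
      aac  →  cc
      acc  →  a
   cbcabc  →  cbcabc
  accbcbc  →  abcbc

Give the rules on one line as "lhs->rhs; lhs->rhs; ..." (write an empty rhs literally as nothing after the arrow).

  | bcacb => bcab
  | baccacc => bacacc => baacc => bccc
  | aaac => cac => ca
  | bbaaa => bbca => aba

aa->c; ac->a; bbc->ab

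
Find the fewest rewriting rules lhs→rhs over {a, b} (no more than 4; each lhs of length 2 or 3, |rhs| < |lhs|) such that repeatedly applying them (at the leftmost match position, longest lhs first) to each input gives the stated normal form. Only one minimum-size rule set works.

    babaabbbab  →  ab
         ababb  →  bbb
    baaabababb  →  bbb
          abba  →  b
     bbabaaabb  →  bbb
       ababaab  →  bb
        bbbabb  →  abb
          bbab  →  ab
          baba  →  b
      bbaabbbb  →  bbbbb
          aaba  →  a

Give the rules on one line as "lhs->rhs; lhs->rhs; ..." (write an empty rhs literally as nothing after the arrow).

  | babaabbbab => abaabbbab => aaabbbab => aabbbab => bbbbab => bbbab => bbab => bab => ab
  | ababb => aabb => bbb
  | baaabababb => aaabababb => aabababb => bbababb => bababb => ababb => aabb => bbb
  | abba => aba => aa => b

aa->b; aaa->aa; ba->a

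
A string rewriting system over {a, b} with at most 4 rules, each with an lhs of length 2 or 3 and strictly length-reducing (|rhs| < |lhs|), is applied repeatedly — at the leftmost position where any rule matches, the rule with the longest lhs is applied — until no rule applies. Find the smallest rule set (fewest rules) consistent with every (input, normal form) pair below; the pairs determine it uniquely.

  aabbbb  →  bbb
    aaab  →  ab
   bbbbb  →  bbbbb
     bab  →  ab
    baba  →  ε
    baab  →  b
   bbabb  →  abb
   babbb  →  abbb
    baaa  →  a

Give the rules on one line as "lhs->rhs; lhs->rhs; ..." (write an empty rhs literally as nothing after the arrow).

aa->; aab->; ba->a; baa->

  | aabbbb => bbb
  | aaab => ab
  | bbbbb
  | bab => ab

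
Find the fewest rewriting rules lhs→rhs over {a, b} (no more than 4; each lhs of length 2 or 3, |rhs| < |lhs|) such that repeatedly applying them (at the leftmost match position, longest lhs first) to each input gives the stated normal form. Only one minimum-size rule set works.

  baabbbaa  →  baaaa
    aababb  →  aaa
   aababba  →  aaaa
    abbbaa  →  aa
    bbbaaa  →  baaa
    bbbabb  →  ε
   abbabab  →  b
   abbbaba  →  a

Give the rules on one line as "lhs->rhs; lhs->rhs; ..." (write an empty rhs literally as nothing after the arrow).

  | baabbbaa => baabbaa => baabaa => baaaa
  | aababb => aaabb => aaab => aaa
  | aababba => aaabba => aaaba => aaaa
  | abbbaa => bbaa => aa

aab->aa; ab->; bb->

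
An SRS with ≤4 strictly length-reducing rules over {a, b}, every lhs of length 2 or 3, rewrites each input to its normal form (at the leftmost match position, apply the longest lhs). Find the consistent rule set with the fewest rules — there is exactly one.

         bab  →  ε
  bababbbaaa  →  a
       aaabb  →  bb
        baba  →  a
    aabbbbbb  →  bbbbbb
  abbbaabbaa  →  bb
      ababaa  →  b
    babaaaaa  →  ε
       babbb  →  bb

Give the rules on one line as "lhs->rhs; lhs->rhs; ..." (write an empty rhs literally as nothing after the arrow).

  | bab => ε
  | bababbbaaa => abbbaaa => abbaaa => abaaa => aaaa => a
  | aaabb => bb
  | baba => a

aa->; aaa->; ab->a; bab->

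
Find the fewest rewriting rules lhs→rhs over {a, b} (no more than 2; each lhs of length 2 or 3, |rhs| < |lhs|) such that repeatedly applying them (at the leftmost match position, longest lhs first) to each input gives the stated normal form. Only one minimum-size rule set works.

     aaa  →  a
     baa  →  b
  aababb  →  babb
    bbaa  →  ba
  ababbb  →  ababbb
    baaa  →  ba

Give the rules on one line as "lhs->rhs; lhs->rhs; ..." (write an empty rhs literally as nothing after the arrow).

aa->; bba->b

  | aaa => a
  | baa => b
  | aababb => babb
  | bbaa => ba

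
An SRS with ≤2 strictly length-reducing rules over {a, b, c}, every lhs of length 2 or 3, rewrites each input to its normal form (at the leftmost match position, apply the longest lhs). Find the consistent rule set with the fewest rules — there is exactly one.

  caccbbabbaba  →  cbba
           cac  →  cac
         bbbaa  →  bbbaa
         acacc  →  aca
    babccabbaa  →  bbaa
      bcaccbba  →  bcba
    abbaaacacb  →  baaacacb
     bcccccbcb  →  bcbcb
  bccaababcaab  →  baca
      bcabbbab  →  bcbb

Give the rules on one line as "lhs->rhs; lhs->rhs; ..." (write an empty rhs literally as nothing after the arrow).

ab->; cc->

  | caccbbabbaba => cabbabbaba => cbabbaba => cbbaba => cbba
  | cac
  | bbbaa
  | acacc => aca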